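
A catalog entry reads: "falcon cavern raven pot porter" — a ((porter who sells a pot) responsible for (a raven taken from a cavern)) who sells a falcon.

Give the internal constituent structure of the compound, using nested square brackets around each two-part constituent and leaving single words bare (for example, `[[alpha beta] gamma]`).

Whole compound: head "porter" (specifically "cavern raven pot porter"), modifier "falcon".
"cavern raven pot porter" → head "porter" (specifically "pot porter"), modifier "cavern raven".
"cavern raven" → head "raven", modifier "cavern".
"pot porter" → head "porter", modifier "pot".
Putting it together: [falcon [[cavern raven] [pot porter]]].

[falcon [[cavern raven] [pot porter]]]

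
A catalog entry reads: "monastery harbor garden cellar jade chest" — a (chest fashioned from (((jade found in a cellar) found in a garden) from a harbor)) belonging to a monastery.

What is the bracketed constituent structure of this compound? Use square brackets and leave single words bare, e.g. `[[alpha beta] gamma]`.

Overall it is a kind of chest (specifically "harbor garden cellar jade chest"); the modifier is "monastery".
"harbor garden cellar jade chest" → head "chest", modifier "harbor garden cellar jade".
"harbor garden cellar jade" → head "jade" (specifically "garden cellar jade"), modifier "harbor".
"garden cellar jade" → head "jade" (specifically "cellar jade"), modifier "garden".
"cellar jade" → head "jade", modifier "cellar".
So the structure is [monastery [[harbor [garden [cellar jade]]] chest]].

[monastery [[harbor [garden [cellar jade]]] chest]]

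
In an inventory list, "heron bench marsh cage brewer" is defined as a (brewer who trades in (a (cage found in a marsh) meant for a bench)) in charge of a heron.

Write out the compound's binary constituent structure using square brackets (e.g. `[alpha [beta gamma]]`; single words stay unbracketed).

[heron [[bench [marsh cage]] brewer]]

At the top level: head "brewer" (specifically "bench marsh cage brewer"); modifier "heron".
Within "bench marsh cage brewer", the head is "brewer" and the modifier is "bench marsh cage".
Within "bench marsh cage", the head is "cage" (specifically "marsh cage") and the modifier is "bench".
Within "marsh cage", the head is "cage" and the modifier is "marsh".
So the structure is [heron [[bench [marsh cage]] brewer]].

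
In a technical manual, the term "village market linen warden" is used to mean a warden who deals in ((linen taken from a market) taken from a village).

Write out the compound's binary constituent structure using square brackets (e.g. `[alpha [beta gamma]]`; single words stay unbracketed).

Whole compound: head "warden", modifier "village market linen".
Within "village market linen", the head is "linen" (specifically "market linen") and the modifier is "village".
Within "market linen", the head is "linen" and the modifier is "market".
Assembled: [[village [market linen]] warden].

[[village [market linen]] warden]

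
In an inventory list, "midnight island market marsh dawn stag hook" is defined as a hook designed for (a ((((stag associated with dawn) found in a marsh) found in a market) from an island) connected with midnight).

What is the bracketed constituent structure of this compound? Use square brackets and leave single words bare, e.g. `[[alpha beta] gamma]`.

[[midnight [island [market [marsh [dawn stag]]]]] hook]

Whole compound: head "hook", modifier "midnight island market marsh dawn stag".
Within "midnight island market marsh dawn stag", the head is "stag" (specifically "island market marsh dawn stag") and the modifier is "midnight".
Within "island market marsh dawn stag", the head is "stag" (specifically "market marsh dawn stag") and the modifier is "island".
Within "market marsh dawn stag", the head is "stag" (specifically "marsh dawn stag") and the modifier is "market".
Within "marsh dawn stag", the head is "stag" (specifically "dawn stag") and the modifier is "marsh".
Within "dawn stag", the head is "stag" and the modifier is "dawn".
Putting it together: [[midnight [island [market [marsh [dawn stag]]]]] hook].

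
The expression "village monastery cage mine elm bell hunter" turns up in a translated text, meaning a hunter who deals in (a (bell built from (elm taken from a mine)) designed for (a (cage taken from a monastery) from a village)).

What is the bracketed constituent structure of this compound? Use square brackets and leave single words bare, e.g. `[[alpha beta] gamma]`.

[[[village [monastery cage]] [[mine elm] bell]] hunter]

The outermost head in the paraphrase is "hunter", modified by "village monastery cage mine elm bell".
Within "village monastery cage mine elm bell", the head is "bell" (specifically "mine elm bell") and the modifier is "village monastery cage".
Within "village monastery cage", the head is "cage" (specifically "monastery cage") and the modifier is "village".
Within "monastery cage", the head is "cage" and the modifier is "monastery".
Within "mine elm bell", the head is "bell" and the modifier is "mine elm".
Within "mine elm", the head is "elm" and the modifier is "mine".
So the structure is [[[village [monastery cage]] [[mine elm] bell]] hunter].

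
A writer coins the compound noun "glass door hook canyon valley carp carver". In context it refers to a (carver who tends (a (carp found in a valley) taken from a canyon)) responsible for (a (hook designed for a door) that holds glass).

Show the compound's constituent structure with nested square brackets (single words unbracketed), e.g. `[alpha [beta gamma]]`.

Overall it is a kind of carver (specifically "canyon valley carp carver"); the modifier is "glass door hook".
Within "glass door hook", the head is "hook" (specifically "door hook") and the modifier is "glass".
Within "door hook", the head is "hook" and the modifier is "door".
Within "canyon valley carp carver", the head is "carver" and the modifier is "canyon valley carp".
Within "canyon valley carp", the head is "carp" (specifically "valley carp") and the modifier is "canyon".
Within "valley carp", the head is "carp" and the modifier is "valley".
Putting it together: [[glass [door hook]] [[canyon [valley carp]] carver]].

[[glass [door hook]] [[canyon [valley carp]] carver]]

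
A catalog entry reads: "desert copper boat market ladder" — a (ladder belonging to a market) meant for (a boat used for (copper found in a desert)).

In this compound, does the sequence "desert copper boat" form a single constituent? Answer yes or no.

yes

The paraphrase groups the words so that "desert copper boat" is one unit: it corresponds to a single parenthesized sub-phrase.
The full structure is [[[desert copper] boat] [market ladder]], in which [desert copper boat] is a constituent.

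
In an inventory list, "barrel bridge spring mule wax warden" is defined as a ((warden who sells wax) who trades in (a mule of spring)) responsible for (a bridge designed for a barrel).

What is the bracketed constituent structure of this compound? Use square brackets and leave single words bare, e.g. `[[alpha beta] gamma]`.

[[barrel bridge] [[spring mule] [wax warden]]]

At the top level: head "warden" (specifically "spring mule wax warden"); modifier "barrel bridge".
Inside "barrel bridge": head "bridge", modifier "barrel".
Inside "spring mule wax warden": head "warden" (specifically "wax warden"), modifier "spring mule".
Inside "spring mule": head "mule", modifier "spring".
Inside "wax warden": head "warden", modifier "wax".
So the structure is [[barrel bridge] [[spring mule] [wax warden]]].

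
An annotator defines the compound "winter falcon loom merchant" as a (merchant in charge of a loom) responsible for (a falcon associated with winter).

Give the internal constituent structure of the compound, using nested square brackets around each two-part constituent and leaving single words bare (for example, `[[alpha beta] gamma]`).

At the top level: head "merchant" (specifically "loom merchant"); modifier "winter falcon".
"winter falcon" → head "falcon", modifier "winter".
"loom merchant" → head "merchant", modifier "loom".
Putting it together: [[winter falcon] [loom merchant]].

[[winter falcon] [loom merchant]]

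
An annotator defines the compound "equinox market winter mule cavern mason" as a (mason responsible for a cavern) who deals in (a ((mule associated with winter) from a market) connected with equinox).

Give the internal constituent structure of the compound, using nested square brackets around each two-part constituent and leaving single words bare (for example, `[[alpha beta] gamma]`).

[[equinox [market [winter mule]]] [cavern mason]]

The outermost head in the paraphrase is "mason" (specifically "cavern mason"), modified by "equinox market winter mule".
Within "equinox market winter mule", the head is "mule" (specifically "market winter mule") and the modifier is "equinox".
Within "market winter mule", the head is "mule" (specifically "winter mule") and the modifier is "market".
Within "winter mule", the head is "mule" and the modifier is "winter".
Within "cavern mason", the head is "mason" and the modifier is "cavern".
Putting it together: [[equinox [market [winter mule]]] [cavern mason]].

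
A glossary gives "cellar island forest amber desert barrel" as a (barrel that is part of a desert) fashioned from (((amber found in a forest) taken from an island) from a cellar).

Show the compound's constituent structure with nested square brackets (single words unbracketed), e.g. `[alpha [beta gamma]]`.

Whole compound: head "barrel" (specifically "desert barrel"), modifier "cellar island forest amber".
Within "cellar island forest amber", the head is "amber" (specifically "island forest amber") and the modifier is "cellar".
Within "island forest amber", the head is "amber" (specifically "forest amber") and the modifier is "island".
Within "forest amber", the head is "amber" and the modifier is "forest".
Within "desert barrel", the head is "barrel" and the modifier is "desert".
So the structure is [[cellar [island [forest amber]]] [desert barrel]].

[[cellar [island [forest amber]]] [desert barrel]]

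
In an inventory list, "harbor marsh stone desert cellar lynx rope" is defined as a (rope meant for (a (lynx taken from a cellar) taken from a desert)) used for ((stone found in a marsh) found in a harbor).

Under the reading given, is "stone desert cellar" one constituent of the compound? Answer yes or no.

no

The top-level split is [harbor marsh stone] [desert cellar lynx rope]; the full structure is [[harbor [marsh stone]] [[desert [cellar lynx]] rope]].
"stone desert cellar" straddles a constituent boundary, so it is not a single unit.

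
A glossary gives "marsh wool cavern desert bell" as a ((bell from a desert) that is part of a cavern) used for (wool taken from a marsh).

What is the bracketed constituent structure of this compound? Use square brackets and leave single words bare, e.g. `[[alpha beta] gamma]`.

Whole compound: head "bell" (specifically "cavern desert bell"), modifier "marsh wool".
Inside "marsh wool": head "wool", modifier "marsh".
Inside "cavern desert bell": head "bell" (specifically "desert bell"), modifier "cavern".
Inside "desert bell": head "bell", modifier "desert".
Assembled: [[marsh wool] [cavern [desert bell]]].

[[marsh wool] [cavern [desert bell]]]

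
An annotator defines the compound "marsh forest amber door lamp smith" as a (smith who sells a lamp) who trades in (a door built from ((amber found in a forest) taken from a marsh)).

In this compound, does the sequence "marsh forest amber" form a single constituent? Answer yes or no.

The paraphrase groups the words so that "marsh forest amber" is one unit: it corresponds to a single parenthesized sub-phrase.
The full structure is [[[marsh [forest amber]] door] [lamp smith]], in which [marsh forest amber] is a constituent.

yes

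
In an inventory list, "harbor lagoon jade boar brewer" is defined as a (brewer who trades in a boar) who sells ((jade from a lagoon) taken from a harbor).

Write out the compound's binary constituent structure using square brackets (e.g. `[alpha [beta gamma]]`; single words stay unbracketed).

[[harbor [lagoon jade]] [boar brewer]]

At the top level: head "brewer" (specifically "boar brewer"); modifier "harbor lagoon jade".
Inside "harbor lagoon jade": head "jade" (specifically "lagoon jade"), modifier "harbor".
Inside "lagoon jade": head "jade", modifier "lagoon".
Inside "boar brewer": head "brewer", modifier "boar".
Assembled: [[harbor [lagoon jade]] [boar brewer]].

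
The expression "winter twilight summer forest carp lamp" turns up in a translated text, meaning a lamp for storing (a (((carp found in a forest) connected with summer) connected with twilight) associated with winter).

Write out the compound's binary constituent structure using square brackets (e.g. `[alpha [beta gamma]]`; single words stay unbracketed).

Overall it is a kind of lamp; the modifier is "winter twilight summer forest carp".
Within "winter twilight summer forest carp", the head is "carp" (specifically "twilight summer forest carp") and the modifier is "winter".
Within "twilight summer forest carp", the head is "carp" (specifically "summer forest carp") and the modifier is "twilight".
Within "summer forest carp", the head is "carp" (specifically "forest carp") and the modifier is "summer".
Within "forest carp", the head is "carp" and the modifier is "forest".
Putting it together: [[winter [twilight [summer [forest carp]]]] lamp].

[[winter [twilight [summer [forest carp]]]] lamp]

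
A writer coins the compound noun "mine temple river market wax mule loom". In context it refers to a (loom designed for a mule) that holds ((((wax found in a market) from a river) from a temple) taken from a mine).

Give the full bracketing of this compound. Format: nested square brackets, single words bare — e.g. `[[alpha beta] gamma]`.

[[mine [temple [river [market wax]]]] [mule loom]]

Overall it is a kind of loom (specifically "mule loom"); the modifier is "mine temple river market wax".
"mine temple river market wax" → head "wax" (specifically "temple river market wax"), modifier "mine".
"temple river market wax" → head "wax" (specifically "river market wax"), modifier "temple".
"river market wax" → head "wax" (specifically "market wax"), modifier "river".
"market wax" → head "wax", modifier "market".
"mule loom" → head "loom", modifier "mule".
So the structure is [[mine [temple [river [market wax]]]] [mule loom]].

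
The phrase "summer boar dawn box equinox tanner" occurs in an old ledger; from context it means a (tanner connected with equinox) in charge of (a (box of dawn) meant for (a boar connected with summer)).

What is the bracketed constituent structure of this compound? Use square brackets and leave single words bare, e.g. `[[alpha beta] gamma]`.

Whole compound: head "tanner" (specifically "equinox tanner"), modifier "summer boar dawn box".
"summer boar dawn box" → head "box" (specifically "dawn box"), modifier "summer boar".
"summer boar" → head "boar", modifier "summer".
"dawn box" → head "box", modifier "dawn".
"equinox tanner" → head "tanner", modifier "equinox".
So the structure is [[[summer boar] [dawn box]] [equinox tanner]].

[[[summer boar] [dawn box]] [equinox tanner]]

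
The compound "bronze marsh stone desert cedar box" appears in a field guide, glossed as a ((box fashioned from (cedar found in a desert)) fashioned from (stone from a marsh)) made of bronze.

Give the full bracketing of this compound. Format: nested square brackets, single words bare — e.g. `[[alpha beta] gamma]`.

[bronze [[marsh stone] [[desert cedar] box]]]

The outermost head in the paraphrase is "box" (specifically "marsh stone desert cedar box"), modified by "bronze".
Inside "marsh stone desert cedar box": head "box" (specifically "desert cedar box"), modifier "marsh stone".
Inside "marsh stone": head "stone", modifier "marsh".
Inside "desert cedar box": head "box", modifier "desert cedar".
Inside "desert cedar": head "cedar", modifier "desert".
Putting it together: [bronze [[marsh stone] [[desert cedar] box]]].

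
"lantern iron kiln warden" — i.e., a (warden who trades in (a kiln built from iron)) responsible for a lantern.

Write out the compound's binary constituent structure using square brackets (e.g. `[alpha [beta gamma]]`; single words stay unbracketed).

[lantern [[iron kiln] warden]]

At the top level: head "warden" (specifically "iron kiln warden"); modifier "lantern".
"iron kiln warden" → head "warden", modifier "iron kiln".
"iron kiln" → head "kiln", modifier "iron".
Putting it together: [lantern [[iron kiln] warden]].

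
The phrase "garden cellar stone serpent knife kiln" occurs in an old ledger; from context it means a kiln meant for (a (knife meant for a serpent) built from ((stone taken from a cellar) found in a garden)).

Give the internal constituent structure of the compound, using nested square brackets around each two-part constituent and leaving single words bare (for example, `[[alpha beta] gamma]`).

[[[garden [cellar stone]] [serpent knife]] kiln]

Whole compound: head "kiln", modifier "garden cellar stone serpent knife".
Within "garden cellar stone serpent knife", the head is "knife" (specifically "serpent knife") and the modifier is "garden cellar stone".
Within "garden cellar stone", the head is "stone" (specifically "cellar stone") and the modifier is "garden".
Within "cellar stone", the head is "stone" and the modifier is "cellar".
Within "serpent knife", the head is "knife" and the modifier is "serpent".
Assembled: [[[garden [cellar stone]] [serpent knife]] kiln].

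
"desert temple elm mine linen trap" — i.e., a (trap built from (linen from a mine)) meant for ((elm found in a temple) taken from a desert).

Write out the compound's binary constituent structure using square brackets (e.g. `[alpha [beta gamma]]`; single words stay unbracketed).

Overall it is a kind of trap (specifically "mine linen trap"); the modifier is "desert temple elm".
Within "desert temple elm", the head is "elm" (specifically "temple elm") and the modifier is "desert".
Within "temple elm", the head is "elm" and the modifier is "temple".
Within "mine linen trap", the head is "trap" and the modifier is "mine linen".
Within "mine linen", the head is "linen" and the modifier is "mine".
Assembled: [[desert [temple elm]] [[mine linen] trap]].

[[desert [temple elm]] [[mine linen] trap]]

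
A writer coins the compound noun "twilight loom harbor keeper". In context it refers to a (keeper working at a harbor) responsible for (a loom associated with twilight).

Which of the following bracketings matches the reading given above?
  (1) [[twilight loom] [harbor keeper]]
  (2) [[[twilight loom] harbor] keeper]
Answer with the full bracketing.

The paraphrase's head is the "keeper" part ("harbor keeper"); its modifier is "twilight loom".
That top-level split, carried through the inner groups, gives [[twilight loom] [harbor keeper]].

[[twilight loom] [harbor keeper]]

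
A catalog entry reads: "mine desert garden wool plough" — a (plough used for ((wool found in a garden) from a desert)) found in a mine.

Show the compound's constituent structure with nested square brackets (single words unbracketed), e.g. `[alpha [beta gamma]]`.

[mine [[desert [garden wool]] plough]]

Overall it is a kind of plough (specifically "desert garden wool plough"); the modifier is "mine".
Within "desert garden wool plough", the head is "plough" and the modifier is "desert garden wool".
Within "desert garden wool", the head is "wool" (specifically "garden wool") and the modifier is "desert".
Within "garden wool", the head is "wool" and the modifier is "garden".
So the structure is [mine [[desert [garden wool]] plough]].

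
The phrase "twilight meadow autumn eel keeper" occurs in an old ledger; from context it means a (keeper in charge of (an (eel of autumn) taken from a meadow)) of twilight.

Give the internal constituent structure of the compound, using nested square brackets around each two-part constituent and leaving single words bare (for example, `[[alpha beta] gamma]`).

[twilight [[meadow [autumn eel]] keeper]]

Whole compound: head "keeper" (specifically "meadow autumn eel keeper"), modifier "twilight".
Within "meadow autumn eel keeper", the head is "keeper" and the modifier is "meadow autumn eel".
Within "meadow autumn eel", the head is "eel" (specifically "autumn eel") and the modifier is "meadow".
Within "autumn eel", the head is "eel" and the modifier is "autumn".
So the structure is [twilight [[meadow [autumn eel]] keeper]].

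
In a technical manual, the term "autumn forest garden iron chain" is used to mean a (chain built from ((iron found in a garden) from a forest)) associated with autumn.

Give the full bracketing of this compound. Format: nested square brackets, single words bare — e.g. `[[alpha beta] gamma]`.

The outermost head in the paraphrase is "chain" (specifically "forest garden iron chain"), modified by "autumn".
Within "forest garden iron chain", the head is "chain" and the modifier is "forest garden iron".
Within "forest garden iron", the head is "iron" (specifically "garden iron") and the modifier is "forest".
Within "garden iron", the head is "iron" and the modifier is "garden".
Assembled: [autumn [[forest [garden iron]] chain]].

[autumn [[forest [garden iron]] chain]]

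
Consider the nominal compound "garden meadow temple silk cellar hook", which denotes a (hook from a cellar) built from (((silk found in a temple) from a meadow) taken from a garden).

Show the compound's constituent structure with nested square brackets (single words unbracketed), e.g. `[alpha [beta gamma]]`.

[[garden [meadow [temple silk]]] [cellar hook]]

At the top level: head "hook" (specifically "cellar hook"); modifier "garden meadow temple silk".
Inside "garden meadow temple silk": head "silk" (specifically "meadow temple silk"), modifier "garden".
Inside "meadow temple silk": head "silk" (specifically "temple silk"), modifier "meadow".
Inside "temple silk": head "silk", modifier "temple".
Inside "cellar hook": head "hook", modifier "cellar".
Assembled: [[garden [meadow [temple silk]]] [cellar hook]].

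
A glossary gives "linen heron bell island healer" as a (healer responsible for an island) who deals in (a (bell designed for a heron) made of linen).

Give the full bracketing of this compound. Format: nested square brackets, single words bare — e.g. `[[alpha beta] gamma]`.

The outermost head in the paraphrase is "healer" (specifically "island healer"), modified by "linen heron bell".
Inside "linen heron bell": head "bell" (specifically "heron bell"), modifier "linen".
Inside "heron bell": head "bell", modifier "heron".
Inside "island healer": head "healer", modifier "island".
Assembled: [[linen [heron bell]] [island healer]].

[[linen [heron bell]] [island healer]]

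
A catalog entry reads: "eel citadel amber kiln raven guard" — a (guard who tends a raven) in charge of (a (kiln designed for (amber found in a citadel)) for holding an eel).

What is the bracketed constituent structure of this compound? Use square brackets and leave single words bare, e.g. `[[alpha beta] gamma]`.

Overall it is a kind of guard (specifically "raven guard"); the modifier is "eel citadel amber kiln".
Within "eel citadel amber kiln", the head is "kiln" (specifically "citadel amber kiln") and the modifier is "eel".
Within "citadel amber kiln", the head is "kiln" and the modifier is "citadel amber".
Within "citadel amber", the head is "amber" and the modifier is "citadel".
Within "raven guard", the head is "guard" and the modifier is "raven".
Assembled: [[eel [[citadel amber] kiln]] [raven guard]].

[[eel [[citadel amber] kiln]] [raven guard]]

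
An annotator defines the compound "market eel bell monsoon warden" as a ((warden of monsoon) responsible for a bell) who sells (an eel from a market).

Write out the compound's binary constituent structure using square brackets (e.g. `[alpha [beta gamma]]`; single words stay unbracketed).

The outermost head in the paraphrase is "warden" (specifically "bell monsoon warden"), modified by "market eel".
"market eel" → head "eel", modifier "market".
"bell monsoon warden" → head "warden" (specifically "monsoon warden"), modifier "bell".
"monsoon warden" → head "warden", modifier "monsoon".
So the structure is [[market eel] [bell [monsoon warden]]].

[[market eel] [bell [monsoon warden]]]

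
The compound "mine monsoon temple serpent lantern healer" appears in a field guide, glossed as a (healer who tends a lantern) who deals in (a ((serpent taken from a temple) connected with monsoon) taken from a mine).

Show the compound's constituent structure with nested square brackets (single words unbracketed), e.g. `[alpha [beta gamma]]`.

[[mine [monsoon [temple serpent]]] [lantern healer]]

Whole compound: head "healer" (specifically "lantern healer"), modifier "mine monsoon temple serpent".
"mine monsoon temple serpent" → head "serpent" (specifically "monsoon temple serpent"), modifier "mine".
"monsoon temple serpent" → head "serpent" (specifically "temple serpent"), modifier "monsoon".
"temple serpent" → head "serpent", modifier "temple".
"lantern healer" → head "healer", modifier "lantern".
So the structure is [[mine [monsoon [temple serpent]]] [lantern healer]].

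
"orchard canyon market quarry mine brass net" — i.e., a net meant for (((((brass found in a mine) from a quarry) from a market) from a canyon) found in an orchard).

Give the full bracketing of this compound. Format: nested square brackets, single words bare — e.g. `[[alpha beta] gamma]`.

[[orchard [canyon [market [quarry [mine brass]]]]] net]

Whole compound: head "net", modifier "orchard canyon market quarry mine brass".
Inside "orchard canyon market quarry mine brass": head "brass" (specifically "canyon market quarry mine brass"), modifier "orchard".
Inside "canyon market quarry mine brass": head "brass" (specifically "market quarry mine brass"), modifier "canyon".
Inside "market quarry mine brass": head "brass" (specifically "quarry mine brass"), modifier "market".
Inside "quarry mine brass": head "brass" (specifically "mine brass"), modifier "quarry".
Inside "mine brass": head "brass", modifier "mine".
Putting it together: [[orchard [canyon [market [quarry [mine brass]]]]] net].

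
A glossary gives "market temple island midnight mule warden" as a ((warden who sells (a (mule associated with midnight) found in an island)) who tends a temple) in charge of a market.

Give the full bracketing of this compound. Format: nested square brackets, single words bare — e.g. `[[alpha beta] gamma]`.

[market [temple [[island [midnight mule]] warden]]]

Overall it is a kind of warden (specifically "temple island midnight mule warden"); the modifier is "market".
Within "temple island midnight mule warden", the head is "warden" (specifically "island midnight mule warden") and the modifier is "temple".
Within "island midnight mule warden", the head is "warden" and the modifier is "island midnight mule".
Within "island midnight mule", the head is "mule" (specifically "midnight mule") and the modifier is "island".
Within "midnight mule", the head is "mule" and the modifier is "midnight".
So the structure is [market [temple [[island [midnight mule]] warden]]].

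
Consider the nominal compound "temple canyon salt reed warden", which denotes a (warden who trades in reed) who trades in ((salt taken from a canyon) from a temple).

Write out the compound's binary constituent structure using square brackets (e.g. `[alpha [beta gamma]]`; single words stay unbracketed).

Overall it is a kind of warden (specifically "reed warden"); the modifier is "temple canyon salt".
Within "temple canyon salt", the head is "salt" (specifically "canyon salt") and the modifier is "temple".
Within "canyon salt", the head is "salt" and the modifier is "canyon".
Within "reed warden", the head is "warden" and the modifier is "reed".
Assembled: [[temple [canyon salt]] [reed warden]].

[[temple [canyon salt]] [reed warden]]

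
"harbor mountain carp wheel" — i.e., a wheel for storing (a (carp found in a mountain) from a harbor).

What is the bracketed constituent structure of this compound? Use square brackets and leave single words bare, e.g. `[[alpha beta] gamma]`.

[[harbor [mountain carp]] wheel]

The outermost head in the paraphrase is "wheel", modified by "harbor mountain carp".
Inside "harbor mountain carp": head "carp" (specifically "mountain carp"), modifier "harbor".
Inside "mountain carp": head "carp", modifier "mountain".
Putting it together: [[harbor [mountain carp]] wheel].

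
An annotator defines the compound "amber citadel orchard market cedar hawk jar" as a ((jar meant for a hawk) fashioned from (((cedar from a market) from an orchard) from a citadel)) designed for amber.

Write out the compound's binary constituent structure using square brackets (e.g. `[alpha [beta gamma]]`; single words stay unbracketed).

At the top level: head "jar" (specifically "citadel orchard market cedar hawk jar"); modifier "amber".
"citadel orchard market cedar hawk jar" → head "jar" (specifically "hawk jar"), modifier "citadel orchard market cedar".
"citadel orchard market cedar" → head "cedar" (specifically "orchard market cedar"), modifier "citadel".
"orchard market cedar" → head "cedar" (specifically "market cedar"), modifier "orchard".
"market cedar" → head "cedar", modifier "market".
"hawk jar" → head "jar", modifier "hawk".
Assembled: [amber [[citadel [orchard [market cedar]]] [hawk jar]]].

[amber [[citadel [orchard [market cedar]]] [hawk jar]]]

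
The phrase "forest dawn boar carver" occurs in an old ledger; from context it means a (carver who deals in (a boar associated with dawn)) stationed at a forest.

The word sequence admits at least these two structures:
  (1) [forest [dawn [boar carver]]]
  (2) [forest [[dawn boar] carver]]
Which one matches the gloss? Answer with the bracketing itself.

[forest [[dawn boar] carver]]

The paraphrase's head is the "carver" part ("dawn boar carver"); its modifier is "forest".
That top-level split, carried through the inner groups, gives [forest [[dawn boar] carver]].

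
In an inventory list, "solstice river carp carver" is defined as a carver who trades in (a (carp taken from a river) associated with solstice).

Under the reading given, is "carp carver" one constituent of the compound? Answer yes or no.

The top-level split is [solstice river carp] [carver]; the full structure is [[solstice [river carp]] carver].
"carp carver" straddles a constituent boundary, so it is not a single unit.

no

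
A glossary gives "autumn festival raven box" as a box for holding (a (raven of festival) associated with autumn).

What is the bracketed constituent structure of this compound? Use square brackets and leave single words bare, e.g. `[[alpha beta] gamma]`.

Whole compound: head "box", modifier "autumn festival raven".
Inside "autumn festival raven": head "raven" (specifically "festival raven"), modifier "autumn".
Inside "festival raven": head "raven", modifier "festival".
Putting it together: [[autumn [festival raven]] box].

[[autumn [festival raven]] box]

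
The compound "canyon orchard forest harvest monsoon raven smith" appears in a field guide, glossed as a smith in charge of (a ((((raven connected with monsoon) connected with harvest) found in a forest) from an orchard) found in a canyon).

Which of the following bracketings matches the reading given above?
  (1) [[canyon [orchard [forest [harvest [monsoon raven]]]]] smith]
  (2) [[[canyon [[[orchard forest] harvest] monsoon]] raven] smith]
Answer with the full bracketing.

The paraphrase's head is the "smith" part ("smith"); its modifier is "canyon orchard forest harvest monsoon raven".
That top-level split, carried through the inner groups, gives [[canyon [orchard [forest [harvest [monsoon raven]]]]] smith].

[[canyon [orchard [forest [harvest [monsoon raven]]]]] smith]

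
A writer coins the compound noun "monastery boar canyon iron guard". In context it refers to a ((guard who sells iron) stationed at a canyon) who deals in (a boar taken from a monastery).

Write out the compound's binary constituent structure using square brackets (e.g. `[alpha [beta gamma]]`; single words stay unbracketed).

[[monastery boar] [canyon [iron guard]]]

Overall it is a kind of guard (specifically "canyon iron guard"); the modifier is "monastery boar".
Within "monastery boar", the head is "boar" and the modifier is "monastery".
Within "canyon iron guard", the head is "guard" (specifically "iron guard") and the modifier is "canyon".
Within "iron guard", the head is "guard" and the modifier is "iron".
Putting it together: [[monastery boar] [canyon [iron guard]]].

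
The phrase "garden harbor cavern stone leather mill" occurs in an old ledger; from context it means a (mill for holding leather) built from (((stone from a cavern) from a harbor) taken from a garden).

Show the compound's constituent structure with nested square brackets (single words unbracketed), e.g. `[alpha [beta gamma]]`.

[[garden [harbor [cavern stone]]] [leather mill]]

Overall it is a kind of mill (specifically "leather mill"); the modifier is "garden harbor cavern stone".
"garden harbor cavern stone" → head "stone" (specifically "harbor cavern stone"), modifier "garden".
"harbor cavern stone" → head "stone" (specifically "cavern stone"), modifier "harbor".
"cavern stone" → head "stone", modifier "cavern".
"leather mill" → head "mill", modifier "leather".
Assembled: [[garden [harbor [cavern stone]]] [leather mill]].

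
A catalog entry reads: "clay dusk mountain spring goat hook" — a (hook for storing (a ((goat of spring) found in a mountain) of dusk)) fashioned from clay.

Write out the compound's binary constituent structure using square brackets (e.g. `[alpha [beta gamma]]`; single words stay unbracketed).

Overall it is a kind of hook (specifically "dusk mountain spring goat hook"); the modifier is "clay".
Within "dusk mountain spring goat hook", the head is "hook" and the modifier is "dusk mountain spring goat".
Within "dusk mountain spring goat", the head is "goat" (specifically "mountain spring goat") and the modifier is "dusk".
Within "mountain spring goat", the head is "goat" (specifically "spring goat") and the modifier is "mountain".
Within "spring goat", the head is "goat" and the modifier is "spring".
So the structure is [clay [[dusk [mountain [spring goat]]] hook]].

[clay [[dusk [mountain [spring goat]]] hook]]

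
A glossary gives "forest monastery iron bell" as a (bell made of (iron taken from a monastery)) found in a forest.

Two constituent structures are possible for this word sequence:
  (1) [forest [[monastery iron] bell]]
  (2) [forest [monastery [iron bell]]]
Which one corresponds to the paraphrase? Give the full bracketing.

The paraphrase's head is the "bell" part ("monastery iron bell"); its modifier is "forest".
That top-level split, carried through the inner groups, gives [forest [[monastery iron] bell]].

[forest [[monastery iron] bell]]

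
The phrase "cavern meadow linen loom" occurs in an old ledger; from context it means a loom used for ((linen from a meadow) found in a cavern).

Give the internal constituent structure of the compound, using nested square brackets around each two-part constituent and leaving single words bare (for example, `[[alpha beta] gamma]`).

The outermost head in the paraphrase is "loom", modified by "cavern meadow linen".
Inside "cavern meadow linen": head "linen" (specifically "meadow linen"), modifier "cavern".
Inside "meadow linen": head "linen", modifier "meadow".
Assembled: [[cavern [meadow linen]] loom].

[[cavern [meadow linen]] loom]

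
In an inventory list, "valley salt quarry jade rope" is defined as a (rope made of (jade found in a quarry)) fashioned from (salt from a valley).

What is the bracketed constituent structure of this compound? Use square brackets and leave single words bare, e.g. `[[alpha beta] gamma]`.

[[valley salt] [[quarry jade] rope]]

Overall it is a kind of rope (specifically "quarry jade rope"); the modifier is "valley salt".
Inside "valley salt": head "salt", modifier "valley".
Inside "quarry jade rope": head "rope", modifier "quarry jade".
Inside "quarry jade": head "jade", modifier "quarry".
So the structure is [[valley salt] [[quarry jade] rope]].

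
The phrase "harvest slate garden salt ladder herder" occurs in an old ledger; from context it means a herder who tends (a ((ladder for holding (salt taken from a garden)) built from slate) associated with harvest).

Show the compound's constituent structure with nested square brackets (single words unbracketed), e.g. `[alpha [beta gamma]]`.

Overall it is a kind of herder; the modifier is "harvest slate garden salt ladder".
Within "harvest slate garden salt ladder", the head is "ladder" (specifically "slate garden salt ladder") and the modifier is "harvest".
Within "slate garden salt ladder", the head is "ladder" (specifically "garden salt ladder") and the modifier is "slate".
Within "garden salt ladder", the head is "ladder" and the modifier is "garden salt".
Within "garden salt", the head is "salt" and the modifier is "garden".
Assembled: [[harvest [slate [[garden salt] ladder]]] herder].

[[harvest [slate [[garden salt] ladder]]] herder]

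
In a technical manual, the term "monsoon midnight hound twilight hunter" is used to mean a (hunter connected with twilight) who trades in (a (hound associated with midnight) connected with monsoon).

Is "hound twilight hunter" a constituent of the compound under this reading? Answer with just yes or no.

no

The top-level split is [monsoon midnight hound] [twilight hunter]; the full structure is [[monsoon [midnight hound]] [twilight hunter]].
"hound twilight hunter" straddles a constituent boundary, so it is not a single unit.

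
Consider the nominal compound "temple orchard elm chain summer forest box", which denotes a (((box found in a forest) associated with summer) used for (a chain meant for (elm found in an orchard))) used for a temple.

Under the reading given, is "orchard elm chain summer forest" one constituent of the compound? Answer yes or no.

The top-level split is [temple] [orchard elm chain summer forest box]; the full structure is [temple [[[orchard elm] chain] [summer [forest box]]]].
"orchard elm chain summer forest" straddles a constituent boundary, so it is not a single unit.

no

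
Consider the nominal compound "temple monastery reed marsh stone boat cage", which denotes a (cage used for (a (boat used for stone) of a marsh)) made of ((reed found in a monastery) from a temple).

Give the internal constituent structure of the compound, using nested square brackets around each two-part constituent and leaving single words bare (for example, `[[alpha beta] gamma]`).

The outermost head in the paraphrase is "cage" (specifically "marsh stone boat cage"), modified by "temple monastery reed".
"temple monastery reed" → head "reed" (specifically "monastery reed"), modifier "temple".
"monastery reed" → head "reed", modifier "monastery".
"marsh stone boat cage" → head "cage", modifier "marsh stone boat".
"marsh stone boat" → head "boat" (specifically "stone boat"), modifier "marsh".
"stone boat" → head "boat", modifier "stone".
Putting it together: [[temple [monastery reed]] [[marsh [stone boat]] cage]].

[[temple [monastery reed]] [[marsh [stone boat]] cage]]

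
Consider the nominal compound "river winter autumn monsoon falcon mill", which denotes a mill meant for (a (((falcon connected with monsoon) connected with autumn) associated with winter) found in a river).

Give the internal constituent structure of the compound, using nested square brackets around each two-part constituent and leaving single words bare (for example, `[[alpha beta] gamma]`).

At the top level: head "mill"; modifier "river winter autumn monsoon falcon".
Within "river winter autumn monsoon falcon", the head is "falcon" (specifically "winter autumn monsoon falcon") and the modifier is "river".
Within "winter autumn monsoon falcon", the head is "falcon" (specifically "autumn monsoon falcon") and the modifier is "winter".
Within "autumn monsoon falcon", the head is "falcon" (specifically "monsoon falcon") and the modifier is "autumn".
Within "monsoon falcon", the head is "falcon" and the modifier is "monsoon".
So the structure is [[river [winter [autumn [monsoon falcon]]]] mill].

[[river [winter [autumn [monsoon falcon]]]] mill]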